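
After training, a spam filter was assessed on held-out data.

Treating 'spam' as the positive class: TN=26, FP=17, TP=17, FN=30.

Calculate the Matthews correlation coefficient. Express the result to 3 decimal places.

MCC = (TP·TN − FP·FN) / √((TP+FP)(TP+FN)(TN+FP)(TN+FN))
Numerator = 17·26 − 17·30 = -68
Denominator = √(34·47·43·56) = √3847984 = 1961.6279
MCC = -68 / 1961.6279 = -0.035

-0.035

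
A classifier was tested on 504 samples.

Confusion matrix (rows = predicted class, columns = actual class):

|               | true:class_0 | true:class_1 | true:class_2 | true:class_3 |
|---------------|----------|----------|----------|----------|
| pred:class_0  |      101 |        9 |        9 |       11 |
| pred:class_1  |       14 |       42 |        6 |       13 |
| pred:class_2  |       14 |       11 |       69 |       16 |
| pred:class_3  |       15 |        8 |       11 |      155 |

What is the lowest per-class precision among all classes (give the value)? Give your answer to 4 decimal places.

0.5600

Per-class precision (TP/(TP+FP)):
  class_0: TP=101, FP=9+9+11=29 → 101/130 = 0.77692
  class_1: TP=42, FP=14+6+13=33 → 42/75 = 0.56000
  class_2: TP=69, FP=14+11+16=41 → 69/110 = 0.62727
  class_3: TP=155, FP=15+8+11=34 → 155/189 = 0.82011
Lowest is class 'class_1' with precision = 0.5600.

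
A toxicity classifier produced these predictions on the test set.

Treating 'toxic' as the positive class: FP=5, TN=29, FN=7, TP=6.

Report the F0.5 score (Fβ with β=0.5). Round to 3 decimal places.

0.526

Fβ = (1+β²)·TP / ((1+β²)·TP + β²·FN + FP), with β²=1/4
= 1.25·6 / (1.25·6 + 0.25·7 + 5) = 0.526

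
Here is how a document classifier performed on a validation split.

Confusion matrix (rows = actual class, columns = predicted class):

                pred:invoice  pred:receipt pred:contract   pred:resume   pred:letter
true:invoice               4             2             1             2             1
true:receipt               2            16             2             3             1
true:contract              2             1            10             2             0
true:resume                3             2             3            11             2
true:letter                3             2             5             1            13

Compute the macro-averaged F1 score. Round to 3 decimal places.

Per-class F1 score (2·TP/(2·TP+FP+FN)):
  invoice: TP=4, FP=2+2+3+3=10, FN=2+1+2+1=6 → 8/24 = 0.3333
  receipt: TP=16, FP=2+1+2+2=7, FN=2+2+3+1=8 → 32/47 = 0.6809
  contract: TP=10, FP=1+2+3+5=11, FN=2+1+2+0=5 → 20/36 = 0.5556
  resume: TP=11, FP=2+3+2+1=8, FN=3+2+3+2=10 → 22/40 = 0.5500
  letter: TP=13, FP=1+1+0+2=4, FN=3+2+5+1=11 → 26/41 = 0.6341
Macro-F1 score = mean = (0.3333 + 0.6809 + 0.5556 + 0.5500 + 0.6341) / 5 = 0.551

0.551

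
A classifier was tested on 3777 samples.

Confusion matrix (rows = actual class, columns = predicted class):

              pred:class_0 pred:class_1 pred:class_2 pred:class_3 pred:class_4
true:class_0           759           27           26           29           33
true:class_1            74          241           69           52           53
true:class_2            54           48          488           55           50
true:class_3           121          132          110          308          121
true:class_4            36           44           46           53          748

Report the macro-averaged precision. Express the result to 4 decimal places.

Per-class precision (TP/(TP+FP)):
  class_0: TP=759, FP=74+54+121+36=285 → 759/1044 = 0.72701
  class_1: TP=241, FP=27+48+132+44=251 → 241/492 = 0.48984
  class_2: TP=488, FP=26+69+110+46=251 → 488/739 = 0.66035
  class_3: TP=308, FP=29+52+55+53=189 → 308/497 = 0.61972
  class_4: TP=748, FP=33+53+50+121=257 → 748/1005 = 0.74428
Macro-precision = mean = (0.72701 + 0.48984 + 0.66035 + 0.61972 + 0.74428) / 5 = 0.6482

0.6482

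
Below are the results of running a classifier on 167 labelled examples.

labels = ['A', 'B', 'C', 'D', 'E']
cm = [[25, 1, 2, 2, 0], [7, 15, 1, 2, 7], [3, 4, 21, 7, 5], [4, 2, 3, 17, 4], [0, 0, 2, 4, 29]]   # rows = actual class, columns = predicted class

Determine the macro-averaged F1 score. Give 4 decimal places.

Per-class F1 score (2·TP/(2·TP+FP+FN)):
  A: TP=25, FP=7+3+4+0=14, FN=1+2+2+0=5 → 50/69 = 0.72464
  B: TP=15, FP=1+4+2+0=7, FN=7+1+2+7=17 → 30/54 = 0.55556
  C: TP=21, FP=2+1+3+2=8, FN=3+4+7+5=19 → 42/69 = 0.60870
  D: TP=17, FP=2+2+7+4=15, FN=4+2+3+4=13 → 34/62 = 0.54839
  E: TP=29, FP=0+7+5+4=16, FN=0+0+2+4=6 → 58/80 = 0.72500
Macro-F1 score = mean = (0.72464 + 0.55556 + 0.60870 + 0.54839 + 0.72500) / 5 = 0.6325

0.6325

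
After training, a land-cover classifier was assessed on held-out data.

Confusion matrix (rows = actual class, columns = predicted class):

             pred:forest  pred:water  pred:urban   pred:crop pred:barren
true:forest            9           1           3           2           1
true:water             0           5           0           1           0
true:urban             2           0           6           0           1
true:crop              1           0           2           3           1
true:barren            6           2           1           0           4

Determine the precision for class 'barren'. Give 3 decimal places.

One-vs-rest for 'barren': TP = diagonal; FP = other classes predicted 'barren'; FN = 'barren' predicted as other.
precision = TP/(TP+FP).
barren: TP=4, FP=1+0+1+1=3 → 4/7 = 0.5714

0.571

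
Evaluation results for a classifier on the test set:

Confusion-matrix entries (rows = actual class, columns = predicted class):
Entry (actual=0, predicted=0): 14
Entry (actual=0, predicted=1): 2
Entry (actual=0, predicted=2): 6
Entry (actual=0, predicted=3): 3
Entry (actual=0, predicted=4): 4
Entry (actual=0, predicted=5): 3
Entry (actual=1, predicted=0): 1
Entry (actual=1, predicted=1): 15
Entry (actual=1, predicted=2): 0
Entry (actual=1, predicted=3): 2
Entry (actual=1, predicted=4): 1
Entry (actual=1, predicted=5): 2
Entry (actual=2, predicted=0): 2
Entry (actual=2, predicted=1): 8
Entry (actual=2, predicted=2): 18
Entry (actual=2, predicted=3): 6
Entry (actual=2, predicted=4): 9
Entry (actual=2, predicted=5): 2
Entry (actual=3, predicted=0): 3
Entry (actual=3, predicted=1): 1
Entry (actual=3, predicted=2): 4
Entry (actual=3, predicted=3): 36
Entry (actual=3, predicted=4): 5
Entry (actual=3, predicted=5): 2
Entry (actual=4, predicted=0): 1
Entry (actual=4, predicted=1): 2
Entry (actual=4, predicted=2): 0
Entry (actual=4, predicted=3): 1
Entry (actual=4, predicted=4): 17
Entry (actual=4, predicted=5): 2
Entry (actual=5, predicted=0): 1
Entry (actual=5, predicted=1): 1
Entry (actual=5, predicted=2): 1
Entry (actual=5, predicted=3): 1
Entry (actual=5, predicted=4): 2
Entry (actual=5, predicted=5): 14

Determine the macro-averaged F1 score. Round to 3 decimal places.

0.584

Per-class F1 score (2·TP/(2·TP+FP+FN)):
  0: TP=14, FP=1+2+3+1+1=8, FN=2+6+3+4+3=18 → 28/54 = 0.5185
  1: TP=15, FP=2+8+1+2+1=14, FN=1+0+2+1+2=6 → 30/50 = 0.6000
  2: TP=18, FP=6+0+4+0+1=11, FN=2+8+6+9+2=27 → 36/74 = 0.4865
  3: TP=36, FP=3+2+6+1+1=13, FN=3+1+4+5+2=15 → 72/100 = 0.7200
  4: TP=17, FP=4+1+9+5+2=21, FN=1+2+0+1+2=6 → 34/61 = 0.5574
  5: TP=14, FP=3+2+2+2+2=11, FN=1+1+1+1+2=6 → 28/45 = 0.6222
Macro-F1 score = mean = (0.5185 + 0.6000 + 0.4865 + 0.7200 + 0.5574 + 0.6222) / 6 = 0.584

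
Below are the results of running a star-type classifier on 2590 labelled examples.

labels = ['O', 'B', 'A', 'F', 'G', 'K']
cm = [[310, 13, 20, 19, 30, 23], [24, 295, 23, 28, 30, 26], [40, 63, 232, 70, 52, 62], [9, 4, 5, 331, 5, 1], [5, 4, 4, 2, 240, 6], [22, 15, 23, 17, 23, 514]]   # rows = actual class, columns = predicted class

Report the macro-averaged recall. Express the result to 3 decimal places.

0.763

Per-class recall (TP/(TP+FN)):
  O: TP=310, FN=13+20+19+30+23=105 → 310/415 = 0.7470
  B: TP=295, FN=24+23+28+30+26=131 → 295/426 = 0.6925
  A: TP=232, FN=40+63+70+52+62=287 → 232/519 = 0.4470
  F: TP=331, FN=9+4+5+5+1=24 → 331/355 = 0.9324
  G: TP=240, FN=5+4+4+2+6=21 → 240/261 = 0.9195
  K: TP=514, FN=22+15+23+17+23=100 → 514/614 = 0.8371
Macro-recall = mean = (0.7470 + 0.6925 + 0.4470 + 0.9324 + 0.9195 + 0.8371) / 6 = 0.763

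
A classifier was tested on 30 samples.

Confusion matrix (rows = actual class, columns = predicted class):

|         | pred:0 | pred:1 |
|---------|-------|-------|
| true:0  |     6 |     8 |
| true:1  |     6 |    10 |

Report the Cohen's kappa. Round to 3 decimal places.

0.054

Observed agreement pₒ = trace/N = 16/30 = 0.5333
Expected agreement pₑ = Σ (rowᵢ·colᵢ)/N² = (14·12 + 16·18)/30² = 0.5067
κ = (pₒ − pₑ)/(1 − pₑ) = (0.5333 − 0.5067)/(1 − 0.5067) = 0.054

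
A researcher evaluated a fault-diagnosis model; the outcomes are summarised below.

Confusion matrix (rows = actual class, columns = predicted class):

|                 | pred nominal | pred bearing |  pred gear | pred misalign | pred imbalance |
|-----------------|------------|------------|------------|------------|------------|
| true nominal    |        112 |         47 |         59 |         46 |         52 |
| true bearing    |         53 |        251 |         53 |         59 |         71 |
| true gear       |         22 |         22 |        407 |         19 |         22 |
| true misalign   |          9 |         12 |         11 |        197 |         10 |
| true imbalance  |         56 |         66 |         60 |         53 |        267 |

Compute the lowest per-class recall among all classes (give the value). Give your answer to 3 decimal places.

Per-class recall (TP/(TP+FN)):
  nominal: TP=112, FN=47+59+46+52=204 → 112/316 = 0.3544
  bearing: TP=251, FN=53+53+59+71=236 → 251/487 = 0.5154
  gear: TP=407, FN=22+22+19+22=85 → 407/492 = 0.8272
  misalign: TP=197, FN=9+12+11+10=42 → 197/239 = 0.8243
  imbalance: TP=267, FN=56+66+60+53=235 → 267/502 = 0.5319
Lowest is class 'nominal' with recall = 0.354.

0.354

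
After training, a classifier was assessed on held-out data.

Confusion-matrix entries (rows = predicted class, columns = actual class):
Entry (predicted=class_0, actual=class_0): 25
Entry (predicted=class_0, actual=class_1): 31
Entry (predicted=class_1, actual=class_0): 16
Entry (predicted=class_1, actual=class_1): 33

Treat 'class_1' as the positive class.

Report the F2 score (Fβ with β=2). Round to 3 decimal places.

Fβ = (1+β²)·TP / ((1+β²)·TP + β²·FN + FP), with β²=4
= 5·33 / (5·33 + 4·31 + 16) = 0.541

0.541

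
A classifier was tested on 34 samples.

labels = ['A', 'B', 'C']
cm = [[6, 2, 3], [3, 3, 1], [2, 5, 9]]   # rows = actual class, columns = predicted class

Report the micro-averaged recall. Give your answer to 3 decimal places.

Micro-averaging pools counts across classes: ΣTP=18, ΣFP=16, ΣFN=16.
Micro-recall = TP/(TP+FN) on pooled counts = 0.529 (equals overall accuracy in single-label multiclass).

0.529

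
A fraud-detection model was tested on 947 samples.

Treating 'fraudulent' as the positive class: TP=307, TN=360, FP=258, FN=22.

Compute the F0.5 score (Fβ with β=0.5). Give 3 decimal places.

0.593

Fβ = (1+β²)·TP / ((1+β²)·TP + β²·FN + FP), with β²=1/4
= 1.25·307 / (1.25·307 + 0.25·22 + 258) = 0.593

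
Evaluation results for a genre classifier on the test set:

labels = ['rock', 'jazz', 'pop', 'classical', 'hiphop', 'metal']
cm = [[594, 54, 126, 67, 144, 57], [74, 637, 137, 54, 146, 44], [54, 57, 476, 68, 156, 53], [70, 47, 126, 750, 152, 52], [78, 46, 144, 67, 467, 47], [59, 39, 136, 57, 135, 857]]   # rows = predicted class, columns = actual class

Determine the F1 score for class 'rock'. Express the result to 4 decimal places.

Take TP from the diagonal, FP from the rest of the 'rock' prediction marginal, FN from the rest of the 'rock' actual marginal.
F1 score = 2·TP/(2·TP+FP+FN).
rock: TP=594, FP=54+126+67+144+57=448, FN=74+54+70+78+59=335 → 1188/1971 = 0.60274

0.6027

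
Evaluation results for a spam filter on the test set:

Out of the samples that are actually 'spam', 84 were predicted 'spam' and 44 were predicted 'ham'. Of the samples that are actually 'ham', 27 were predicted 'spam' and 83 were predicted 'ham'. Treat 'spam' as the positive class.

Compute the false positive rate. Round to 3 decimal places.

FPR = FP/(FP+TN) = 27/(27+83) = 0.245

0.245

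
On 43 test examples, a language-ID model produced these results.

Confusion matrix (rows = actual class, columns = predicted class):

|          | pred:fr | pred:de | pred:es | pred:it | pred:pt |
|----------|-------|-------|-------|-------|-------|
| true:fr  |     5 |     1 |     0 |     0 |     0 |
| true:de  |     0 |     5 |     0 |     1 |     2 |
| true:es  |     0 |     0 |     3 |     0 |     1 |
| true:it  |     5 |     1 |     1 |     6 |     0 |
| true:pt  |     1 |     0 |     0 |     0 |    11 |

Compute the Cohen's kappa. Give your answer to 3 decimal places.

Observed agreement pₒ = trace/N = 30/43 = 0.6977
Expected agreement pₑ = Σ (rowᵢ·colᵢ)/N² = (6·11 + 8·7 + 4·4 + 13·7 + 12·14)/43² = 0.2147
κ = (pₒ − pₑ)/(1 − pₑ) = (0.6977 − 0.2147)/(1 − 0.2147) = 0.615

0.615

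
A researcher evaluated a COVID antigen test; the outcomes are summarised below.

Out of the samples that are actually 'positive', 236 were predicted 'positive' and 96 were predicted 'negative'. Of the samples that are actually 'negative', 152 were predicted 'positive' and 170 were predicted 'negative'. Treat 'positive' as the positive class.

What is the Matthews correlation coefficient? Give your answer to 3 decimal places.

0.243

MCC = (TP·TN − FP·FN) / √((TP+FP)(TP+FN)(TN+FP)(TN+FN))
Numerator = 236·170 − 152·96 = 25528
Denominator = √(388·332·322·266) = √11033348032 = 105039.7450
MCC = 25528 / 105039.7450 = 0.243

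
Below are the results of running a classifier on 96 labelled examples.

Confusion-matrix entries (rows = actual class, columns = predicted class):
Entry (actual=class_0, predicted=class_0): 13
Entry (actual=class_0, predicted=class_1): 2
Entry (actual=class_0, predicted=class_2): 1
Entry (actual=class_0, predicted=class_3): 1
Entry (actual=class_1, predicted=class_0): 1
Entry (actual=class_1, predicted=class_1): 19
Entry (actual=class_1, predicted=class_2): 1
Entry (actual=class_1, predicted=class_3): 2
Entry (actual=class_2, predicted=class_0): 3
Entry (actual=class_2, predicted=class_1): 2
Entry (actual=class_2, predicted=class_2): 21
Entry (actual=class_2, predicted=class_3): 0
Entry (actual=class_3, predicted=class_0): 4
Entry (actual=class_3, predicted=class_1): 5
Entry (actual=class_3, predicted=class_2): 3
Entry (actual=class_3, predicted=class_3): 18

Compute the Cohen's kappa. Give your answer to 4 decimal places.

Observed agreement pₒ = trace/N = 71/96 = 0.73958
Expected agreement pₑ = Σ (rowᵢ·colᵢ)/N² = (17·21 + 23·28 + 26·26 + 30·21)/96² = 0.25033
κ = (pₒ − pₑ)/(1 − pₑ) = (0.73958 − 0.25033)/(1 − 0.25033) = 0.6526

0.6526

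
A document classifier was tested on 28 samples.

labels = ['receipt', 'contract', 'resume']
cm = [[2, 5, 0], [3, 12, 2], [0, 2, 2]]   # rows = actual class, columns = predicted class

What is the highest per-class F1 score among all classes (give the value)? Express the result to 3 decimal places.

Per-class F1 score (2·TP/(2·TP+FP+FN)):
  receipt: TP=2, FP=3+0=3, FN=5+0=5 → 4/12 = 0.3333
  contract: TP=12, FP=5+2=7, FN=3+2=5 → 24/36 = 0.6667
  resume: TP=2, FP=0+2=2, FN=0+2=2 → 4/8 = 0.5000
Highest is class 'contract' with F1 score = 0.667.

0.667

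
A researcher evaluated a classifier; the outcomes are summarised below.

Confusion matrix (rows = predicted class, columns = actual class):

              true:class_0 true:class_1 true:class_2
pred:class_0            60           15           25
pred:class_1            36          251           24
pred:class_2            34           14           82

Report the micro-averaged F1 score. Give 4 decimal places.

0.7264

Micro-averaging pools counts across classes: ΣTP=393, ΣFP=148, ΣFN=148.
Micro-F1 score = 2·TP/(2·TP+FP+FN) on pooled counts = 0.7264 (equals overall accuracy in single-label multiclass).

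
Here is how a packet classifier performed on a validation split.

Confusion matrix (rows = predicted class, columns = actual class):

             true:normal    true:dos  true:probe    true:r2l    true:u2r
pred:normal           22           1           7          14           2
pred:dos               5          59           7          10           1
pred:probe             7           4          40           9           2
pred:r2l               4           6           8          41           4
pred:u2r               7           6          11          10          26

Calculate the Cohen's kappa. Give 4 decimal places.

Observed agreement pₒ = trace/N = 188/313 = 0.60064
Expected agreement pₑ = Σ (rowᵢ·colᵢ)/N² = (45·46 + 76·82 + 73·62 + 84·63 + 35·60)/313² = 0.20639
κ = (pₒ − pₑ)/(1 − pₑ) = (0.60064 − 0.20639)/(1 − 0.20639) = 0.4968

0.4968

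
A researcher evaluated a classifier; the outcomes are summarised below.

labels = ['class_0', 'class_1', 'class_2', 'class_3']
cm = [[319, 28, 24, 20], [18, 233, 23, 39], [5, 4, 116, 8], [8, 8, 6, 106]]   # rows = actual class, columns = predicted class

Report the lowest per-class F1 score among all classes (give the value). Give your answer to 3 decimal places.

Per-class F1 score (2·TP/(2·TP+FP+FN)):
  class_0: TP=319, FP=18+5+8=31, FN=28+24+20=72 → 638/741 = 0.8610
  class_1: TP=233, FP=28+4+8=40, FN=18+23+39=80 → 466/586 = 0.7952
  class_2: TP=116, FP=24+23+6=53, FN=5+4+8=17 → 232/302 = 0.7682
  class_3: TP=106, FP=20+39+8=67, FN=8+8+6=22 → 212/301 = 0.7043
Lowest is class 'class_3' with F1 score = 0.704.

0.704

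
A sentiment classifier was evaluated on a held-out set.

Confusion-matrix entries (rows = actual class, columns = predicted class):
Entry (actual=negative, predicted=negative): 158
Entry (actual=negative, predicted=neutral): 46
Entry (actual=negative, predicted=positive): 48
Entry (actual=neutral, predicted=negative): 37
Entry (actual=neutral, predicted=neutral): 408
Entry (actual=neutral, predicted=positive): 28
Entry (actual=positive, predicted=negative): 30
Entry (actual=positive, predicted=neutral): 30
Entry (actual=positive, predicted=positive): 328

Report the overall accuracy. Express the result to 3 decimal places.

Accuracy = trace / total = (158+408+328=894) / 1113 = 894/1113 = 0.803

0.803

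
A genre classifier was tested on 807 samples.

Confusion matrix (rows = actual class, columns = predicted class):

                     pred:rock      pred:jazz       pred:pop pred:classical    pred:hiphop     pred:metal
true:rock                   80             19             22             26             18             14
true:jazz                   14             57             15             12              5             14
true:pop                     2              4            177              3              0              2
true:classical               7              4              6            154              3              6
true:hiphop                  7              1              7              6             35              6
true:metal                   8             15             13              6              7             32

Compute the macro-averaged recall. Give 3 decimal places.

0.615

Per-class recall (TP/(TP+FN)):
  rock: TP=80, FN=19+22+26+18+14=99 → 80/179 = 0.4469
  jazz: TP=57, FN=14+15+12+5+14=60 → 57/117 = 0.4872
  pop: TP=177, FN=2+4+3+0+2=11 → 177/188 = 0.9415
  classical: TP=154, FN=7+4+6+3+6=26 → 154/180 = 0.8556
  hiphop: TP=35, FN=7+1+7+6+6=27 → 35/62 = 0.5645
  metal: TP=32, FN=8+15+13+6+7=49 → 32/81 = 0.3951
Macro-recall = mean = (0.4469 + 0.4872 + 0.9415 + 0.8556 + 0.5645 + 0.3951) / 6 = 0.615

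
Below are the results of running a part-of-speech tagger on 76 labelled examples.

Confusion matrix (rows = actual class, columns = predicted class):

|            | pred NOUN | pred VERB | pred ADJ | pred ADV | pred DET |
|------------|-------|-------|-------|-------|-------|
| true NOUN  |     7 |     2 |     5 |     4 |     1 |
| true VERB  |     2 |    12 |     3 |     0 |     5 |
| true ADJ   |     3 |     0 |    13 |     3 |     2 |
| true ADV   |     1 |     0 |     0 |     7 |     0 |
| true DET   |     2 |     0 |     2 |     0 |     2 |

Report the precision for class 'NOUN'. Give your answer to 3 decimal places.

0.467

Take TP from the diagonal, FP from the rest of the 'NOUN' prediction marginal, FN from the rest of the 'NOUN' actual marginal.
precision = TP/(TP+FP).
NOUN: TP=7, FP=2+3+1+2=8 → 7/15 = 0.4667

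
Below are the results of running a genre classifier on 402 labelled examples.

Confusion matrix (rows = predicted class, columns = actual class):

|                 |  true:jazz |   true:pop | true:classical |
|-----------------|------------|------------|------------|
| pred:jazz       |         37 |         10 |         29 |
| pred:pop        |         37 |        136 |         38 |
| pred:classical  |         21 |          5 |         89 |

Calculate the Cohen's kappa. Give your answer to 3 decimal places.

0.462

Observed agreement pₒ = trace/N = 262/402 = 0.6517
Expected agreement pₑ = Σ (rowᵢ·colᵢ)/N² = (95·76 + 151·211 + 156·115)/402² = 0.3528
κ = (pₒ − pₑ)/(1 − pₑ) = (0.6517 − 0.3528)/(1 − 0.3528) = 0.462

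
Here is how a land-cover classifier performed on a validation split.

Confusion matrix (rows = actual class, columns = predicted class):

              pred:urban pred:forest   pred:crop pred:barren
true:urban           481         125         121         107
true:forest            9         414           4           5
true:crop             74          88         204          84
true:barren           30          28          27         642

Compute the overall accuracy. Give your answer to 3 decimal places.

Accuracy = trace / total = (481+414+204+642=1741) / 2443 = 1741/2443 = 0.713

0.713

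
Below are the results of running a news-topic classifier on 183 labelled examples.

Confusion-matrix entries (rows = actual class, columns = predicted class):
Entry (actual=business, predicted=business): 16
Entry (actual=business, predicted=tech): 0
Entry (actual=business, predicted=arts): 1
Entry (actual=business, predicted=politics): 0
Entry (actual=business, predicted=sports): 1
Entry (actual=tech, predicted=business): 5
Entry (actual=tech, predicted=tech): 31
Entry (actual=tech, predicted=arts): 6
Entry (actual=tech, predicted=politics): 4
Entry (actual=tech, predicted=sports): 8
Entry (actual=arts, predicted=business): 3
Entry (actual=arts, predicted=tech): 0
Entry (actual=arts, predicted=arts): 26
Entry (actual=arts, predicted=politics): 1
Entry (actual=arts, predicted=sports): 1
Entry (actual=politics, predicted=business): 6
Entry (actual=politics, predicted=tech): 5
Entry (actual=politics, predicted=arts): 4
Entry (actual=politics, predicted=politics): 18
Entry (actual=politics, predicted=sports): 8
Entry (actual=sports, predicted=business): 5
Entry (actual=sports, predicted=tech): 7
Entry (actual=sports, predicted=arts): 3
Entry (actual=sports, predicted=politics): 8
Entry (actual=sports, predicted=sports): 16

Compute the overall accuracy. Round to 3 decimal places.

0.585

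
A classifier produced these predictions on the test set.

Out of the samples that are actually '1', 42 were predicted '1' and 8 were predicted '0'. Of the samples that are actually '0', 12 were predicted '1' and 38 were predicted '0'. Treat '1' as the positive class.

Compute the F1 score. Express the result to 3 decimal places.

Precision = TP/(TP+FP) = 42/54 = 0.7778
Recall = TP/(TP+FN) = 42/50 = 0.8400
F1 = 2·TP/(2·TP+FP+FN) = 84/104 = 0.808

0.808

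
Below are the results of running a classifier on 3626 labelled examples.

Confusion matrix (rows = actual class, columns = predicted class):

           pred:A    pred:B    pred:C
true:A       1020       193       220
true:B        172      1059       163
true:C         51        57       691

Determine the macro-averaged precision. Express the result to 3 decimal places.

0.758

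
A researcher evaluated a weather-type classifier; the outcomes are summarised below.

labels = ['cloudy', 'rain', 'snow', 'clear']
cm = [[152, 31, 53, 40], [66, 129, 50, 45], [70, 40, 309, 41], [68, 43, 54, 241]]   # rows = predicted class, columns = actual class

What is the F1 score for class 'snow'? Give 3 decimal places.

0.667

One-vs-rest for 'snow': TP = diagonal; FP = other classes predicted 'snow'; FN = 'snow' predicted as other.
F1 score = 2·TP/(2·TP+FP+FN).
snow: TP=309, FP=70+40+41=151, FN=53+50+54=157 → 618/926 = 0.6674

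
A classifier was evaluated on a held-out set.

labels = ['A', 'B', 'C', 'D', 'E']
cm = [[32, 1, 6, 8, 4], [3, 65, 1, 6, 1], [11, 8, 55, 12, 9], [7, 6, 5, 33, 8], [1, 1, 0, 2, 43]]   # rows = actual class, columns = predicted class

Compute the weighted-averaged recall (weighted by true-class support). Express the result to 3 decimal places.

0.695

Per-class recall (TP/(TP+FN)):
  A: TP=32, FN=1+6+8+4=19 → 32/51 = 0.6275
  B: TP=65, FN=3+1+6+1=11 → 65/76 = 0.8553
  C: TP=55, FN=11+8+12+9=40 → 55/95 = 0.5789
  D: TP=33, FN=7+6+5+8=26 → 33/59 = 0.5593
  E: TP=43, FN=1+1+0+2=4 → 43/47 = 0.9149
Weighted-recall = Σ (supportᵢ/N)·recallᵢ with N=328: (51/328)·0.6275 + (76/328)·0.8553 + (95/328)·0.5789 + (59/328)·0.5593 + (47/328)·0.9149 = 0.695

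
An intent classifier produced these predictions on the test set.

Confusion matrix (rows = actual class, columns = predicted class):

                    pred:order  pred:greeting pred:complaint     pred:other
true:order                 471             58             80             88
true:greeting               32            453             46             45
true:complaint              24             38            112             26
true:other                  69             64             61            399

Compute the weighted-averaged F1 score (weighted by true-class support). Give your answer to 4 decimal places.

Per-class F1 score (2·TP/(2·TP+FP+FN)):
  order: TP=471, FP=32+24+69=125, FN=58+80+88=226 → 942/1293 = 0.72854
  greeting: TP=453, FP=58+38+64=160, FN=32+46+45=123 → 906/1189 = 0.76198
  complaint: TP=112, FP=80+46+61=187, FN=24+38+26=88 → 224/499 = 0.44890
  other: TP=399, FP=88+45+26=159, FN=69+64+61=194 → 798/1151 = 0.69331
Weighted-F1 score = Σ (supportᵢ/N)·F1 scoreᵢ with N=2066: (697/2066)·0.72854 + (576/2066)·0.76198 + (200/2066)·0.44890 + (593/2066)·0.69331 = 0.7007

0.7007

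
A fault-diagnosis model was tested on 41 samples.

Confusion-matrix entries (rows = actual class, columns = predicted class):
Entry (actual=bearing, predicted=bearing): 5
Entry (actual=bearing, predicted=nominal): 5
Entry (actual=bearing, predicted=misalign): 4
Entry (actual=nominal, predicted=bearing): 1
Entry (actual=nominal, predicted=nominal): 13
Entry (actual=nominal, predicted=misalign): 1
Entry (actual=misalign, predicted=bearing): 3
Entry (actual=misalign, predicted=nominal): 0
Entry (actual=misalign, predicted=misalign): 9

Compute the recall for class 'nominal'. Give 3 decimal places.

0.867

Take TP from the diagonal, FP from the rest of the 'nominal' prediction marginal, FN from the rest of the 'nominal' actual marginal.
recall = TP/(TP+FN).
nominal: TP=13, FN=1+1=2 → 13/15 = 0.8667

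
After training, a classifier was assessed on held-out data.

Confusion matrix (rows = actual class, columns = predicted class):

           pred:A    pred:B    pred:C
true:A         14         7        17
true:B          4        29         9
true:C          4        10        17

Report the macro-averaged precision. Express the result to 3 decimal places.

0.554

Per-class precision (TP/(TP+FP)):
  A: TP=14, FP=4+4=8 → 14/22 = 0.6364
  B: TP=29, FP=7+10=17 → 29/46 = 0.6304
  C: TP=17, FP=17+9=26 → 17/43 = 0.3953
Macro-precision = mean = (0.6364 + 0.6304 + 0.3953) / 3 = 0.554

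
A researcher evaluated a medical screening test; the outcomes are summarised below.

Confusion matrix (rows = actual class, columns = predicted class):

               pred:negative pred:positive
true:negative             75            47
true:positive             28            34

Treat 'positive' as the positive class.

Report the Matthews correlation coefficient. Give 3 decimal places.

MCC = (TP·TN − FP·FN) / √((TP+FP)(TP+FN)(TN+FP)(TN+FN))
Numerator = 34·75 − 47·28 = 1234
Denominator = √(81·62·122·103) = √63106452 = 7943.9569
MCC = 1234 / 7943.9569 = 0.155

0.155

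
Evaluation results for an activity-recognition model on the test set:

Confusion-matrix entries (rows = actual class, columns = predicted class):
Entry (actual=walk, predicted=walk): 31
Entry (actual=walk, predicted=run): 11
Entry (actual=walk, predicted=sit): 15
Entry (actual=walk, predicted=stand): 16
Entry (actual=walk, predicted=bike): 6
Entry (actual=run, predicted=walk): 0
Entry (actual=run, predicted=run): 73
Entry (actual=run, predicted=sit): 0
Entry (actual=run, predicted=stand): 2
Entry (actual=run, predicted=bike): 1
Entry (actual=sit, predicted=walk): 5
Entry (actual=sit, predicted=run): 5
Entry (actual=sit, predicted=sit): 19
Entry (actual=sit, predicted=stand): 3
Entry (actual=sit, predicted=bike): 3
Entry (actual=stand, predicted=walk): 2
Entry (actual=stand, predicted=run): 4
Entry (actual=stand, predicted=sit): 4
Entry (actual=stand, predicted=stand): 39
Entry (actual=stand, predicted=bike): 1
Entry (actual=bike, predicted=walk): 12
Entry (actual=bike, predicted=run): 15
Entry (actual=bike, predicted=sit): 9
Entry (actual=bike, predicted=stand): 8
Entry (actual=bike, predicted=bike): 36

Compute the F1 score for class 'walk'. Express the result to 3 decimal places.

0.481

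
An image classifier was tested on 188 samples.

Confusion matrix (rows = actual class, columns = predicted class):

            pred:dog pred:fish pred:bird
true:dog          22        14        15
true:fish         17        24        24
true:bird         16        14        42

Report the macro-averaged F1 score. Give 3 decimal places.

0.458

Per-class F1 score (2·TP/(2·TP+FP+FN)):
  dog: TP=22, FP=17+16=33, FN=14+15=29 → 44/106 = 0.4151
  fish: TP=24, FP=14+14=28, FN=17+24=41 → 48/117 = 0.4103
  bird: TP=42, FP=15+24=39, FN=16+14=30 → 84/153 = 0.5490
Macro-F1 score = mean = (0.4151 + 0.4103 + 0.5490) / 3 = 0.458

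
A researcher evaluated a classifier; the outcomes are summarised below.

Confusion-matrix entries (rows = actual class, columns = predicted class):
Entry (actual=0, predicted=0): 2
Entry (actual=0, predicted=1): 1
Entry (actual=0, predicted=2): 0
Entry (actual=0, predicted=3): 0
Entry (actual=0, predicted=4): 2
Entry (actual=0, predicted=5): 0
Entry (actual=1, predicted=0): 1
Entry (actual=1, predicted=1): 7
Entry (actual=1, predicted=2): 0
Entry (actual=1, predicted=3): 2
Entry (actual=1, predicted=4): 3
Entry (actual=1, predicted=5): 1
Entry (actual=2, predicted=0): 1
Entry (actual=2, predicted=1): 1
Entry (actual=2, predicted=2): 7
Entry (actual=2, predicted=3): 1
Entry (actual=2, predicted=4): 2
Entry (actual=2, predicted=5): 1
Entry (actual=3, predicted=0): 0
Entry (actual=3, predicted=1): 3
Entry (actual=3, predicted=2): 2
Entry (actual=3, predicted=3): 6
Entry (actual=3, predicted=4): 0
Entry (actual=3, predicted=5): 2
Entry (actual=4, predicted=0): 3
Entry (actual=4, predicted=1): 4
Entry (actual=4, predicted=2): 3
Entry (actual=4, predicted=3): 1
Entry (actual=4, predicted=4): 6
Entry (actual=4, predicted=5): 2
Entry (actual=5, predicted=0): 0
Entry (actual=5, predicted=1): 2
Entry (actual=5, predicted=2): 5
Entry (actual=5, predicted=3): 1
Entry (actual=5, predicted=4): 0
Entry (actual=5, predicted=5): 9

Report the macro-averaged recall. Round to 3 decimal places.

0.458

Per-class recall (TP/(TP+FN)):
  0: TP=2, FN=1+0+0+2+0=3 → 2/5 = 0.4000
  1: TP=7, FN=1+0+2+3+1=7 → 7/14 = 0.5000
  2: TP=7, FN=1+1+1+2+1=6 → 7/13 = 0.5385
  3: TP=6, FN=0+3+2+0+2=7 → 6/13 = 0.4615
  4: TP=6, FN=3+4+3+1+2=13 → 6/19 = 0.3158
  5: TP=9, FN=0+2+5+1+0=8 → 9/17 = 0.5294
Macro-recall = mean = (0.4000 + 0.5000 + 0.5385 + 0.4615 + 0.3158 + 0.5294) / 6 = 0.458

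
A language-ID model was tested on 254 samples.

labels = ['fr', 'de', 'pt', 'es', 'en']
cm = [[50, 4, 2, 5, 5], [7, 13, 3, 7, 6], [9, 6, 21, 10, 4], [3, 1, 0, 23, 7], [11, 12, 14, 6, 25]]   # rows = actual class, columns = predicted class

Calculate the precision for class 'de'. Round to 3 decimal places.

0.361

One-vs-rest for 'de': TP = diagonal; FP = other classes predicted 'de'; FN = 'de' predicted as other.
precision = TP/(TP+FP).
de: TP=13, FP=4+6+1+12=23 → 13/36 = 0.3611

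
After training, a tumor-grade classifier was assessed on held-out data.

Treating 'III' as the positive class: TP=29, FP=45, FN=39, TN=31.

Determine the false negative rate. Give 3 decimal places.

FNR = FN/(FN+TP) = 39/(39+29) = 0.574

0.574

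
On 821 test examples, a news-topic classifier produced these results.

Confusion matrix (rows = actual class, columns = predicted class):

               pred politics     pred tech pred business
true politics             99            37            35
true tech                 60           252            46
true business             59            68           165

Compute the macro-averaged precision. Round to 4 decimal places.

0.6102

Per-class precision (TP/(TP+FP)):
  politics: TP=99, FP=60+59=119 → 99/218 = 0.45413
  tech: TP=252, FP=37+68=105 → 252/357 = 0.70588
  business: TP=165, FP=35+46=81 → 165/246 = 0.67073
Macro-precision = mean = (0.45413 + 0.70588 + 0.67073) / 3 = 0.6102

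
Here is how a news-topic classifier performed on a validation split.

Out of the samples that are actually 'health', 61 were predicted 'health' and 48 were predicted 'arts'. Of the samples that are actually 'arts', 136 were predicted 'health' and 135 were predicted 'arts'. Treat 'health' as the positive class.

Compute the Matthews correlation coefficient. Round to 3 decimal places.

MCC = (TP·TN − FP·FN) / √((TP+FP)(TP+FN)(TN+FP)(TN+FN))
Numerator = 61·135 − 136·48 = 1707
Denominator = √(197·109·271·183) = √1064910489 = 32632.9663
MCC = 1707 / 32632.9663 = 0.052

0.052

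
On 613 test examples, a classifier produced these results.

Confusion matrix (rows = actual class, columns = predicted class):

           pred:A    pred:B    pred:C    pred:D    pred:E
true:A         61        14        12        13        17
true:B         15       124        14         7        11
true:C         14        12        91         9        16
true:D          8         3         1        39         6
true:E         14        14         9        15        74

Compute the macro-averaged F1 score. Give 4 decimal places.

0.6184

Per-class F1 score (2·TP/(2·TP+FP+FN)):
  A: TP=61, FP=15+14+8+14=51, FN=14+12+13+17=56 → 122/229 = 0.53275
  B: TP=124, FP=14+12+3+14=43, FN=15+14+7+11=47 → 248/338 = 0.73373
  C: TP=91, FP=12+14+1+9=36, FN=14+12+9+16=51 → 182/269 = 0.67658
  D: TP=39, FP=13+7+9+15=44, FN=8+3+1+6=18 → 78/140 = 0.55714
  E: TP=74, FP=17+11+16+6=50, FN=14+14+9+15=52 → 148/250 = 0.59200
Macro-F1 score = mean = (0.53275 + 0.73373 + 0.67658 + 0.55714 + 0.59200) / 5 = 0.6184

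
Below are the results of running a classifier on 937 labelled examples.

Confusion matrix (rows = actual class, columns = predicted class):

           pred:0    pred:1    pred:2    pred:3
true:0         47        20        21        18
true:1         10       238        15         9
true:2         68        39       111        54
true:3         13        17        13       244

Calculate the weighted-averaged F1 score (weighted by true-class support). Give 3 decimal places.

Per-class F1 score (2·TP/(2·TP+FP+FN)):
  0: TP=47, FP=10+68+13=91, FN=20+21+18=59 → 94/244 = 0.3852
  1: TP=238, FP=20+39+17=76, FN=10+15+9=34 → 476/586 = 0.8123
  2: TP=111, FP=21+15+13=49, FN=68+39+54=161 → 222/432 = 0.5139
  3: TP=244, FP=18+9+54=81, FN=13+17+13=43 → 488/612 = 0.7974
Weighted-F1 score = Σ (supportᵢ/N)·F1 scoreᵢ with N=937: (106/937)·0.3852 + (272/937)·0.8123 + (272/937)·0.5139 + (287/937)·0.7974 = 0.673

0.673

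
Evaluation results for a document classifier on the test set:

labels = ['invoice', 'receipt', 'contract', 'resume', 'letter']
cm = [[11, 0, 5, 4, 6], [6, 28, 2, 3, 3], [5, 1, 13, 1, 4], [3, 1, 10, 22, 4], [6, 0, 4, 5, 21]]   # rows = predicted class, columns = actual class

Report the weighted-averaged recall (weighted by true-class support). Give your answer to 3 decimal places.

0.565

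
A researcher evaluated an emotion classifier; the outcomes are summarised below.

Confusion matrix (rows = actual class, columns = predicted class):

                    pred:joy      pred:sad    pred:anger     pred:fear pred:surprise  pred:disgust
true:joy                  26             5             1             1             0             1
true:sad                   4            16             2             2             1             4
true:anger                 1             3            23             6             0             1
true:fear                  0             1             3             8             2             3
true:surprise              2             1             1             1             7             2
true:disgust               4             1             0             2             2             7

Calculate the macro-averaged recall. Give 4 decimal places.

Per-class recall (TP/(TP+FN)):
  joy: TP=26, FN=5+1+1+0+1=8 → 26/34 = 0.76471
  sad: TP=16, FN=4+2+2+1+4=13 → 16/29 = 0.55172
  anger: TP=23, FN=1+3+6+0+1=11 → 23/34 = 0.67647
  fear: TP=8, FN=0+1+3+2+3=9 → 8/17 = 0.47059
  surprise: TP=7, FN=2+1+1+1+2=7 → 7/14 = 0.50000
  disgust: TP=7, FN=4+1+0+2+2=9 → 7/16 = 0.43750
Macro-recall = mean = (0.76471 + 0.55172 + 0.67647 + 0.47059 + 0.50000 + 0.43750) / 6 = 0.5668

0.5668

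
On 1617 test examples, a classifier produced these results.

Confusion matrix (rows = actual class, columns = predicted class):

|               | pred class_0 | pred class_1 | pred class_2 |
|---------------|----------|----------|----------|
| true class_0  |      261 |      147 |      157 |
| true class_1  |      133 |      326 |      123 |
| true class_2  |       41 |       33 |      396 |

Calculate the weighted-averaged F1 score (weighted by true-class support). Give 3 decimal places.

Per-class F1 score (2·TP/(2·TP+FP+FN)):
  class_0: TP=261, FP=133+41=174, FN=147+157=304 → 522/1000 = 0.5220
  class_1: TP=326, FP=147+33=180, FN=133+123=256 → 652/1088 = 0.5993
  class_2: TP=396, FP=157+123=280, FN=41+33=74 → 792/1146 = 0.6911
Weighted-F1 score = Σ (supportᵢ/N)·F1 scoreᵢ with N=1617: (565/1617)·0.5220 + (582/1617)·0.5993 + (470/1617)·0.6911 = 0.599

0.599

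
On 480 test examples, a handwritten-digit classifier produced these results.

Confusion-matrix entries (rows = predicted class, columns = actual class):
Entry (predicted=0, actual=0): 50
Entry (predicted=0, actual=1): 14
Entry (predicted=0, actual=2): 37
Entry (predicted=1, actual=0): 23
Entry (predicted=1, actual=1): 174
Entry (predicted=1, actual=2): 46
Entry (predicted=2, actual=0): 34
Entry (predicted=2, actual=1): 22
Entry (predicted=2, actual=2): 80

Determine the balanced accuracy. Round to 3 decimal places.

Balanced accuracy = mean of per-class recall.
  0: recall = 50/107 = 0.4673
  1: recall = 174/210 = 0.8286
  2: recall = 80/163 = 0.4908
Mean = (0.4673 + 0.8286 + 0.4908) / 3 = 0.596

0.596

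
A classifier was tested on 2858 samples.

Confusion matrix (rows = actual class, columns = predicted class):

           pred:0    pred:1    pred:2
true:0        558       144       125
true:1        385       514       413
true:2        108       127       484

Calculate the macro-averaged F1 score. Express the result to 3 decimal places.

0.547

Per-class F1 score (2·TP/(2·TP+FP+FN)):
  0: TP=558, FP=385+108=493, FN=144+125=269 → 1116/1878 = 0.5942
  1: TP=514, FP=144+127=271, FN=385+413=798 → 1028/2097 = 0.4902
  2: TP=484, FP=125+413=538, FN=108+127=235 → 968/1741 = 0.5560
Macro-F1 score = mean = (0.5942 + 0.4902 + 0.5560) / 3 = 0.547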